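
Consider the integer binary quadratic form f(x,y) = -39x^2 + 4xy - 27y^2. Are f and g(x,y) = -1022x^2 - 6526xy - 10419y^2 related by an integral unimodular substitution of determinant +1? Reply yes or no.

D₁ = -4196, D₂ = -4196
f is negative-definite; reduce −f:
−f: flip: (39,-4,27)→(27,4,39)
−f: reduced (well bottom): (27,4,39) with a≤c, −a<b≤a
flip sign back: reduced form of f is (-27,-4,-39)
g is negative-definite; reduce −g:
−g: translate: b→394 (≡6526 mod 2044), so (1022,6526,10419)→(1022,394,39)
−g: flip: (1022,394,39)→(39,-394,1022)
−g: translate: b→-4 (≡-394 mod 78), so (39,-394,1022)→(39,-4,27)
−g: flip: (39,-4,27)→(27,4,39)
−g: reduced (well bottom): (27,4,39) with a≤c, −a<b≤a
flip sign back: reduced form of g is (-27,-4,-39)
reduced forms (-27, -4, -39) vs (-27, -4, -39) ⇒ equivalent

yes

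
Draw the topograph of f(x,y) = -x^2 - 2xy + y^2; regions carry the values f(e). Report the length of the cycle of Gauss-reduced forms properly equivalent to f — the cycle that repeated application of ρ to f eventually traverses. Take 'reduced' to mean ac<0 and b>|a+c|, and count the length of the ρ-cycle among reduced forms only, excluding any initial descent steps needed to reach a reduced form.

D = 8, ⌊√D⌋ = 2
descent: ρ → (1,2,-1)  [lands on river]
river: ρ → (-1,2,1)
ρ-cycle length = 2 (tail of 1 descent step not counted)

2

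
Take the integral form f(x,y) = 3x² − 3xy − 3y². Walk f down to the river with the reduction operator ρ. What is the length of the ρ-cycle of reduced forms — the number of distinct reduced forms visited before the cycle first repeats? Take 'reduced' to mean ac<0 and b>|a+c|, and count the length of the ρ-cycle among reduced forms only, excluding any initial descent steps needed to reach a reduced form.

D = 45, ⌊√D⌋ = 6
descent: ρ → (-3,3,3)  [lands on river]
river: ρ → (3,3,-3)
ρ-cycle length = 2 (tail of 1 descent step not counted)

2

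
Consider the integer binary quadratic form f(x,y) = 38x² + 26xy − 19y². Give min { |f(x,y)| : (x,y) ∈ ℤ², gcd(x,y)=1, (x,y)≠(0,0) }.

river: ρ → (-19,50,14)
river: ρ → (14,34,-43)
river: ρ → (-43,52,5)
river: ρ → (5,58,-10)
river: ρ → (-10,42,45)
river: ρ → (45,48,-7)
river: ρ → (-7,50,38)
river: ρ → (38,26,-19)
closes: descent 0, river 8
min |a| on river = 5

5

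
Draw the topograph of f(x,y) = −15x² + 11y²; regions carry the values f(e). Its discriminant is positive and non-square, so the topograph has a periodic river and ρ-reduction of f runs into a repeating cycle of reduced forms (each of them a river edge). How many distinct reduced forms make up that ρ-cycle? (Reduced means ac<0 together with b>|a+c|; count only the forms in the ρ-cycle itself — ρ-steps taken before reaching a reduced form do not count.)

D = 660, ⌊√D⌋ = 25
descent: ρ → (11,22,-4)  [lands on river]
river: ρ → (-4,18,21)
river: ρ → (21,24,-1)
river: ρ → (-1,24,21)
river: ρ → (21,18,-4)
river: ρ → (-4,22,11)
ρ-cycle length = 6 (tail of 1 descent step not counted)

6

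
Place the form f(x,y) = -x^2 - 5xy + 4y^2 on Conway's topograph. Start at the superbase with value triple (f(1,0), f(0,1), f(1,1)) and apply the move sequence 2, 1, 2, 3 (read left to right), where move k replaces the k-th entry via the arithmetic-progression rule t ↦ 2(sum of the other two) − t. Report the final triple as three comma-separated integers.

start (-1,4,-2) = (f(1,0),f(0,1),f(1,1))
replace slot 2: 2·((-1)+(-2)) − 4 = -10 → (-1,-10,-2)
replace slot 1: 2·((-10)+(-2)) − (-1) = -23 → (-23,-10,-2)
replace slot 2: 2·((-23)+(-2)) − (-10) = -40 → (-23,-40,-2)
replace slot 3: 2·((-23)+(-40)) − (-2) = -124 → (-23,-40,-124)

-23,-40,-124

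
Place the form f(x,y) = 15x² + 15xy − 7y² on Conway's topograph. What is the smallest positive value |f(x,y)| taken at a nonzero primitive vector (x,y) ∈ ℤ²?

river: ρ → (-7,13,17)
river: ρ → (17,21,-3)
river: ρ → (-3,21,17)
river: ρ → (17,13,-7)
river: ρ → (-7,15,15)
river: ρ → (15,15,-7)
closes: descent 0, river 6
min |a| on river = 3

3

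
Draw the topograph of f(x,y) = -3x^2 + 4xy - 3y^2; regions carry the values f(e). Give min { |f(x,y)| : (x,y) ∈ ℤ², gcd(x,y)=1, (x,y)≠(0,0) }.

translate: b→2 (≡-4 mod 6), so (3,-4,3)→(3,2,2)
flip: (3,2,2)→(2,-2,3)
translate: b→2 (≡-2 mod 4), so (2,-2,3)→(2,2,3)
reduced (well bottom): (2,2,3) with a≤c, −a<b≤a
well minimum |f| = |-2| = 2 (negative-definite)

2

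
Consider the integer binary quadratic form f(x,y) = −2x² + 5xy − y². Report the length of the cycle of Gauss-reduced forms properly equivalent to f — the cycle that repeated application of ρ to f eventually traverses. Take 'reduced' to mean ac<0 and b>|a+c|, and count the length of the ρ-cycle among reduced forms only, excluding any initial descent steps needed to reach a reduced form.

D = 17, ⌊√D⌋ = 4
descent: ρ → (-1,3,2)  [lands on river]
river: ρ → (2,1,-2)
river: ρ → (-2,3,1)
river: ρ → (1,3,-2)
river: ρ → (-2,1,2)
river: ρ → (2,3,-1)
ρ-cycle length = 6 (tail of 1 descent step not counted)

6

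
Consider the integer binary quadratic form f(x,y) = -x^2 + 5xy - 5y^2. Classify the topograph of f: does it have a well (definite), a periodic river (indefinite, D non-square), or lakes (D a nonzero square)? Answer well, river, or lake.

D = b²−4ac = 5² − 4·(-1)·(-5) = 5
D > 0 non-square ⇒ indefinite ⇒ periodic river

river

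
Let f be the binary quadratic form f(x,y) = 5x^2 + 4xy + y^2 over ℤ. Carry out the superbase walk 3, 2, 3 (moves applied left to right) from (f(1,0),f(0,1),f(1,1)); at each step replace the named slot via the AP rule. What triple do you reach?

start (5,1,10) = (f(1,0),f(0,1),f(1,1))
replace slot 3: 2·(5+1) − 10 = 2 → (5,1,2)
replace slot 2: 2·(5+2) − 1 = 13 → (5,13,2)
replace slot 3: 2·(5+13) − 2 = 34 → (5,13,34)

5,13,34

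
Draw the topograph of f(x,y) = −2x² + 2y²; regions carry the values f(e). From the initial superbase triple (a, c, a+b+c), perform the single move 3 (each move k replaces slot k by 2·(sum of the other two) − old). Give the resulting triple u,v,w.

start (-2,2,0) = (f(1,0),f(0,1),f(1,1))
replace slot 3: 2·((-2)+2) − 0 = 0 → (-2,2,0)

-2,2,0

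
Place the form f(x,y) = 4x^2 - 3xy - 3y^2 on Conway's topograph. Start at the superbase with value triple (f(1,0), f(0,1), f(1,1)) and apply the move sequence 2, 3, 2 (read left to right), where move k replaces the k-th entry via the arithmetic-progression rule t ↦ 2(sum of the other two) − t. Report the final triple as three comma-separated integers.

start (4,-3,-2) = (f(1,0),f(0,1),f(1,1))
replace slot 2: 2·(4+(-2)) − (-3) = 7 → (4,7,-2)
replace slot 3: 2·(4+7) − (-2) = 24 → (4,7,24)
replace slot 2: 2·(4+24) − 7 = 49 → (4,49,24)

4,49,24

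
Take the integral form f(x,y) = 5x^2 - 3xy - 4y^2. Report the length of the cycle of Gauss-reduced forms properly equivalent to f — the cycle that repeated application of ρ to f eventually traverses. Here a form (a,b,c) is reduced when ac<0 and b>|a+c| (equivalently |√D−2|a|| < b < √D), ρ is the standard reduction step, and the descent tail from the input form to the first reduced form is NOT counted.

D = 89, ⌊√D⌋ = 9
descent: ρ → (-4,3,5)  [lands on river]
river: ρ → (5,7,-2)
river: ρ → (-2,9,1)
river: ρ → (1,9,-2)
river: ρ → (-2,7,5)
river: ρ → (5,3,-4)
river: ρ → (-4,5,4)
river: ρ → (4,3,-5)
river: ρ → (-5,7,2)
river: ρ → (2,9,-1)
river: ρ → (-1,9,2)
river: ρ → (2,7,-5)
river: ρ → (-5,3,4)
river: ρ → (4,5,-4)
ρ-cycle length = 14 (tail of 1 descent step not counted)

14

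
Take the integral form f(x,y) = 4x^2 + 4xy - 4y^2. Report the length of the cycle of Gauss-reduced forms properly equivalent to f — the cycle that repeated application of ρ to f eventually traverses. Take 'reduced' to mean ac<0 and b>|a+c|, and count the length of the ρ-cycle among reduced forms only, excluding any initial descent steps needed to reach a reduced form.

D = 80, ⌊√D⌋ = 8
river: ρ → (-4,4,4)
river: ρ → (4,4,-4)
ρ-cycle length = 2 (tail of 0 descent steps not counted)

2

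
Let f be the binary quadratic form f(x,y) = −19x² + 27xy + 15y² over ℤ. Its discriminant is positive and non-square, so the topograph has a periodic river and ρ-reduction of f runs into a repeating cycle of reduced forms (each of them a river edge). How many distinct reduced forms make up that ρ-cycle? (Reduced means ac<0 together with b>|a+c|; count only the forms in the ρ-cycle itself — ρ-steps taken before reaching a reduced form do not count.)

D = 1869, ⌊√D⌋ = 43
river: ρ → (15,33,-13)
river: ρ → (-13,19,29)
river: ρ → (29,39,-3)
river: ρ → (-3,39,29)
river: ρ → (29,19,-13)
river: ρ → (-13,33,15)
river: ρ → (15,27,-19)
river: ρ → (-19,11,23)
river: ρ → (23,35,-7)
river: ρ → (-7,35,23)
river: ρ → (23,11,-19)
river: ρ → (-19,27,15)
ρ-cycle length = 12 (tail of 0 descent steps not counted)

12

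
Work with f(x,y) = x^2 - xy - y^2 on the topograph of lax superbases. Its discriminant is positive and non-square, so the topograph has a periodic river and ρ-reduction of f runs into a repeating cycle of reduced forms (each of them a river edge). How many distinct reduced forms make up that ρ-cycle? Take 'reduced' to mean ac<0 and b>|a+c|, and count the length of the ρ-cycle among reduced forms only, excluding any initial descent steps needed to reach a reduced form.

D = 5, ⌊√D⌋ = 2
descent: ρ → (-1,1,1)  [lands on river]
river: ρ → (1,1,-1)
ρ-cycle length = 2 (tail of 1 descent step not counted)

2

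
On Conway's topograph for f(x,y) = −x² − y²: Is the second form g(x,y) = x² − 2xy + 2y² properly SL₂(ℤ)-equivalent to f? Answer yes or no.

D₁ = -4, D₂ = -4
f is negative-definite; reduce −f:
−f: reduced (well bottom): (1,0,1) with a≤c, −a<b≤a
flip sign back: reduced form of f is (-1,0,-1)
g: translate: b→0 (≡-2 mod 2), so (1,-2,2)→(1,0,1)
g: reduced (well bottom): (1,0,1) with a≤c, −a<b≤a
reduced forms (-1, 0, -1) vs (1, 0, 1) ⇒ inequivalent

no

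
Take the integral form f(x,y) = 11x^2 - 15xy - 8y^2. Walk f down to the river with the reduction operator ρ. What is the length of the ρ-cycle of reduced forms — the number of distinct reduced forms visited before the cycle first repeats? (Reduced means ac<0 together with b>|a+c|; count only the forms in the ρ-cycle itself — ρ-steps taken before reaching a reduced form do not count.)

D = 577, ⌊√D⌋ = 24
descent: ρ → (-8,15,11)  [lands on river]
river: ρ → (11,7,-12)
river: ρ → (-12,17,6)
river: ρ → (6,19,-9)
river: ρ → (-9,17,8)
river: ρ → (8,15,-11)
river: ρ → (-11,7,12)
river: ρ → (12,17,-6)
river: ρ → (-6,19,9)
river: ρ → (9,17,-8)
ρ-cycle length = 10 (tail of 1 descent step not counted)

10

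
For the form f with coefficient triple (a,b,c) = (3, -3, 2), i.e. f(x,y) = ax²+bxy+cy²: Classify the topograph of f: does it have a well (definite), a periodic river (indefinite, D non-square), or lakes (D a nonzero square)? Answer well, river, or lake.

D = b²−4ac = (-3)² − 4·3·2 = -15
D < 0 ⇒ definite ⇒ every region one sign ⇒ single well

well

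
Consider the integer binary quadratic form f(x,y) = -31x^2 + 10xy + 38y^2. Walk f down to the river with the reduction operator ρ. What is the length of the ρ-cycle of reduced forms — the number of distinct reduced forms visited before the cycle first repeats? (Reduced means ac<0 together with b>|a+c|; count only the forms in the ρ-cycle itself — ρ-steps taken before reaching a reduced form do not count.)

D = 4812, ⌊√D⌋ = 69
river: ρ → (38,66,-3)
river: ρ → (-3,66,38)
river: ρ → (38,10,-31)
river: ρ → (-31,52,17)
river: ρ → (17,50,-34)
river: ρ → (-34,18,33)
river: ρ → (33,48,-19)
river: ρ → (-19,66,6)
river: ρ → (6,66,-19)
river: ρ → (-19,48,33)
river: ρ → (33,18,-34)
river: ρ → (-34,50,17)
river: ρ → (17,52,-31)
river: ρ → (-31,10,38)
ρ-cycle length = 14 (tail of 0 descent steps not counted)

14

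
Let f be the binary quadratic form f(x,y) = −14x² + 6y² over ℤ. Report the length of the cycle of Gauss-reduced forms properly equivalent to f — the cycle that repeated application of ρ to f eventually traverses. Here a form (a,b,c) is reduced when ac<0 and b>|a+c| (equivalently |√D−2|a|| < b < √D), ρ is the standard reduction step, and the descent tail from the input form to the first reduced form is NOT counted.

D = 336, ⌊√D⌋ = 18
descent: ρ → (6,12,-8)  [lands on river]
river: ρ → (-8,4,10)
river: ρ → (10,16,-2)
river: ρ → (-2,16,10)
river: ρ → (10,4,-8)
river: ρ → (-8,12,6)
ρ-cycle length = 6 (tail of 1 descent step not counted)

6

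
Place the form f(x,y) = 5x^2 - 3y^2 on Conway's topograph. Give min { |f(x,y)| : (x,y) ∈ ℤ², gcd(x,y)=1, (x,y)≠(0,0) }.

descent: ρ → (-3,6,2)  [lands on river]
river: ρ → (2,6,-3)
closes: descent 1, river 2
min |a| on river = 2

2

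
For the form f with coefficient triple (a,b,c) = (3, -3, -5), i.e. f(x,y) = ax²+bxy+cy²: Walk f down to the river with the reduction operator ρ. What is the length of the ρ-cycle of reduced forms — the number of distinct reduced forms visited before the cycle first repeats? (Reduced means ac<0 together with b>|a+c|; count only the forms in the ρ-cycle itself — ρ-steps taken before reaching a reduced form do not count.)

D = 69, ⌊√D⌋ = 8
descent: ρ → (-5,3,3)  [lands on river]
river: ρ → (3,3,-5)
river: ρ → (-5,7,1)
river: ρ → (1,7,-5)
ρ-cycle length = 4 (tail of 1 descent step not counted)

4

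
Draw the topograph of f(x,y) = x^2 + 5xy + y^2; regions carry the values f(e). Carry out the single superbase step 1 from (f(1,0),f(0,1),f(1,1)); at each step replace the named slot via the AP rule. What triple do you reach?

start (1,1,7) = (f(1,0),f(0,1),f(1,1))
replace slot 1: 2·(1+7) − 1 = 15 → (15,1,7)

15,1,7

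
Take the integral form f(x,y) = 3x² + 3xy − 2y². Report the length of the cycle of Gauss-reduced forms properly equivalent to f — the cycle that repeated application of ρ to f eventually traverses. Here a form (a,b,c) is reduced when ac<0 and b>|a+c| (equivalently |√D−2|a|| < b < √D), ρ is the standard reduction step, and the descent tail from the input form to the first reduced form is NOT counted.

D = 33, ⌊√D⌋ = 5
river: ρ → (-2,5,1)
river: ρ → (1,5,-2)
river: ρ → (-2,3,3)
river: ρ → (3,3,-2)
ρ-cycle length = 4 (tail of 0 descent steps not counted)

4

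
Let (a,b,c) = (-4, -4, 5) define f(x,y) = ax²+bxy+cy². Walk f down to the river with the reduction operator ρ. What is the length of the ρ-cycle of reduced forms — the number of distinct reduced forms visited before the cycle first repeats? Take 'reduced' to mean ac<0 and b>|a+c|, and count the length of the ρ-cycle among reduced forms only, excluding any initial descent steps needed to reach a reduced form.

D = 96, ⌊√D⌋ = 9
descent: ρ → (5,4,-4)  [lands on river]
river: ρ → (-4,4,5)
river: ρ → (5,6,-3)
river: ρ → (-3,6,5)
ρ-cycle length = 4 (tail of 1 descent step not counted)

4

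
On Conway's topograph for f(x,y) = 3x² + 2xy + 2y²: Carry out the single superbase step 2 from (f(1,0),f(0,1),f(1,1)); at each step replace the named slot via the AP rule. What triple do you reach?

start (3,2,7) = (f(1,0),f(0,1),f(1,1))
replace slot 2: 2·(3+7) − 2 = 18 → (3,18,7)

3,18,7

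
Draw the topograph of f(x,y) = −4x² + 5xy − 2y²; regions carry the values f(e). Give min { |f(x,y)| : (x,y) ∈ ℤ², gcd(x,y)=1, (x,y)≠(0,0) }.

translate: b→3 (≡-5 mod 8), so (4,-5,2)→(4,3,1)
flip: (4,3,1)→(1,-3,4)
translate: b→1 (≡-3 mod 2), so (1,-3,4)→(1,1,2)
reduced (well bottom): (1,1,2) with a≤c, −a<b≤a
well minimum |f| = |-1| = 1 (negative-definite)

1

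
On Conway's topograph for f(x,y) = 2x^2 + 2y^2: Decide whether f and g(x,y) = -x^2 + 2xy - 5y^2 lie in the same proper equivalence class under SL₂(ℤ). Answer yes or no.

D₁ = -16, D₂ = -16
f: reduced (well bottom): (2,0,2) with a≤c, −a<b≤a
g is negative-definite; reduce −g:
−g: translate: b→0 (≡-2 mod 2), so (1,-2,5)→(1,0,4)
−g: reduced (well bottom): (1,0,4) with a≤c, −a<b≤a
flip sign back: reduced form of g is (-1,0,-4)
reduced forms (2, 0, 2) vs (-1, 0, -4) ⇒ inequivalent

no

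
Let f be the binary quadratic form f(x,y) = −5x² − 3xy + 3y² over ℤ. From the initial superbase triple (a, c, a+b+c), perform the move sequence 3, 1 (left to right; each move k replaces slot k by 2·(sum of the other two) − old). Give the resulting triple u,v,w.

start (-5,3,-5) = (f(1,0),f(0,1),f(1,1))
replace slot 3: 2·((-5)+3) − (-5) = 1 → (-5,3,1)
replace slot 1: 2·(3+1) − (-5) = 13 → (13,3,1)

13,3,1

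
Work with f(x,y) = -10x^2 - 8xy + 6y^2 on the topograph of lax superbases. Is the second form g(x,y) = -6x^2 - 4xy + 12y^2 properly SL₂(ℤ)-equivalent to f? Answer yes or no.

D₁ = 304, D₂ = 304
river cycle of f (length 6): (6, 8, -10), (-10, 12, 4), (4, 12, -10), (-10, 8, 6), (6, 16, -2), (-2, 16, 6)
river cycle of g (length 6): (-6, 8, 10), (10, 12, -4), (-4, 12, 10), (10, 8, -6), (-6, 16, 2), (2, 16, -6)
cycles differ ⇒ inequivalent

no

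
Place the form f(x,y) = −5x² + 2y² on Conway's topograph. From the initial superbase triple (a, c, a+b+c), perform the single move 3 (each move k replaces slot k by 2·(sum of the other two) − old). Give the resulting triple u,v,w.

start (-5,2,-3) = (f(1,0),f(0,1),f(1,1))
replace slot 3: 2·((-5)+2) − (-3) = -3 → (-5,2,-3)

-5,2,-3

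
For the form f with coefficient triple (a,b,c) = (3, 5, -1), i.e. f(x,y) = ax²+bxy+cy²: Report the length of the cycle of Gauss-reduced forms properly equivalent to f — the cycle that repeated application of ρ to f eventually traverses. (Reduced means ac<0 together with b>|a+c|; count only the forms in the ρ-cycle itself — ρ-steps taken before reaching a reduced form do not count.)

D = 37, ⌊√D⌋ = 6
river: ρ → (-1,5,3)
river: ρ → (3,1,-3)
river: ρ → (-3,5,1)
river: ρ → (1,5,-3)
river: ρ → (-3,1,3)
river: ρ → (3,5,-1)
ρ-cycle length = 6 (tail of 0 descent steps not counted)

6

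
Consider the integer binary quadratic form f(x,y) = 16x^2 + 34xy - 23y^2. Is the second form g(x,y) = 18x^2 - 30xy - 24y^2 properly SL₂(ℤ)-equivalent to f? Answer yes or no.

D₁ = 2628, D₂ = 2628
river cycle of f (length 18): (-23, 12, 27), (27, 42, -8), (-8, 38, 37), (37, 36, -9), (-9, 36, 37), (37, 38, -8), (-8, 42, 27), (27, 12, -23), (-23, 34, 16), (16, 30, -27), … (8 more)
river cycle of g (length 18): (-24, 30, 18), (18, 42, -12), (-12, 30, 36), (36, 42, -6), (-6, 42, 36), (36, 30, -12), (-12, 42, 18), (18, 30, -24), (-24, 18, 24), (24, 30, -18), … (8 more)
cycles differ ⇒ inequivalent

no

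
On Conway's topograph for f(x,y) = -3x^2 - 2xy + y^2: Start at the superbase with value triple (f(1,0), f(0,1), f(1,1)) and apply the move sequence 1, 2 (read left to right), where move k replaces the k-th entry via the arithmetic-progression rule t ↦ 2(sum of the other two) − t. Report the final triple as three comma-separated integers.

start (-3,1,-4) = (f(1,0),f(0,1),f(1,1))
replace slot 1: 2·(1+(-4)) − (-3) = -3 → (-3,1,-4)
replace slot 2: 2·((-3)+(-4)) − 1 = -15 → (-3,-15,-4)

-3,-15,-4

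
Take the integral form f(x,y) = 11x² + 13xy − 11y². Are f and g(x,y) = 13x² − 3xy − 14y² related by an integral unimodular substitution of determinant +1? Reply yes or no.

D₁ = 653, D₂ = 737
discriminants differ ⇒ not SL₂(ℤ)-equivalent

no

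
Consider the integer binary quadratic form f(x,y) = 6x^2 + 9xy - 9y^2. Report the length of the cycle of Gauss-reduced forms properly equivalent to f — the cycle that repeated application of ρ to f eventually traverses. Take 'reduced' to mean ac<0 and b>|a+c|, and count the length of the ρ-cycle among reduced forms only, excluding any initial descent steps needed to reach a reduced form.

D = 297, ⌊√D⌋ = 17
river: ρ → (-9,9,6)
river: ρ → (6,15,-3)
river: ρ → (-3,15,6)
river: ρ → (6,9,-9)
ρ-cycle length = 4 (tail of 0 descent steps not counted)

4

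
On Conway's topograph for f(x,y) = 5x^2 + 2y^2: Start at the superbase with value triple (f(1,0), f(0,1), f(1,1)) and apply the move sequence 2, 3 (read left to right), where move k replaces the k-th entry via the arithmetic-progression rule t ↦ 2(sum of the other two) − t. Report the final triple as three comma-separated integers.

start (5,2,7) = (f(1,0),f(0,1),f(1,1))
replace slot 2: 2·(5+7) − 2 = 22 → (5,22,7)
replace slot 3: 2·(5+22) − 7 = 47 → (5,22,47)

5,22,47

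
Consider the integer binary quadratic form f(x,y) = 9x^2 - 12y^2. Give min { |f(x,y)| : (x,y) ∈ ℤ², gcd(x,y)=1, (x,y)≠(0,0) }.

descent: ρ → (-12,0,9)
descent: ρ → (9,18,-3)  [lands on river]
river: ρ → (-3,18,9)
closes: descent 2, river 2
min |a| on river = 3

3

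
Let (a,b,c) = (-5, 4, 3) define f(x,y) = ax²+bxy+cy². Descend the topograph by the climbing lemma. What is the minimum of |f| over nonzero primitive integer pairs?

river: ρ → (3,8,-1)
river: ρ → (-1,8,3)
river: ρ → (3,4,-5)
river: ρ → (-5,6,2)
river: ρ → (2,6,-5)
river: ρ → (-5,4,3)
closes: descent 0, river 6
min |a| on river = 1

1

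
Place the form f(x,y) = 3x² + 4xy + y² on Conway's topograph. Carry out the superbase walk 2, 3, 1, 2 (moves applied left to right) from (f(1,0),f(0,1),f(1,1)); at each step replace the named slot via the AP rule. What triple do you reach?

start (3,1,8) = (f(1,0),f(0,1),f(1,1))
replace slot 2: 2·(3+8) − 1 = 21 → (3,21,8)
replace slot 3: 2·(3+21) − 8 = 40 → (3,21,40)
replace slot 1: 2·(21+40) − 3 = 119 → (119,21,40)
replace slot 2: 2·(119+40) − 21 = 297 → (119,297,40)

119,297,40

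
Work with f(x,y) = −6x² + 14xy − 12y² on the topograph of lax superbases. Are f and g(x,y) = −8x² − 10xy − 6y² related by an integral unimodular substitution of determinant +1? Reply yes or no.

D₁ = -92, D₂ = -92
f is negative-definite; reduce −f:
−f: translate: b→-2 (≡-14 mod 12), so (6,-14,12)→(6,-2,4)
−f: flip: (6,-2,4)→(4,2,6)
−f: reduced (well bottom): (4,2,6) with a≤c, −a<b≤a
flip sign back: reduced form of f is (-4,-2,-6)
g is negative-definite; reduce −g:
−g: translate: b→-6 (≡10 mod 16), so (8,10,6)→(8,-6,4)
−g: flip: (8,-6,4)→(4,6,8)
−g: translate: b→-2 (≡6 mod 8), so (4,6,8)→(4,-2,6)
−g: reduced (well bottom): (4,-2,6) with a≤c, −a<b≤a
flip sign back: reduced form of g is (-4,2,-6)
reduced forms (-4, -2, -6) vs (-4, 2, -6) ⇒ inequivalent

no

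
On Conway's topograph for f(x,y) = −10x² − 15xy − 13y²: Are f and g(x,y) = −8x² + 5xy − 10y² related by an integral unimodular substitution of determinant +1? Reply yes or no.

D₁ = -295, D₂ = -295
f is negative-definite; reduce −f:
−f: translate: b→-5 (≡15 mod 20), so (10,15,13)→(10,-5,8)
−f: flip: (10,-5,8)→(8,5,10)
−f: reduced (well bottom): (8,5,10) with a≤c, −a<b≤a
flip sign back: reduced form of f is (-8,-5,-10)
g is negative-definite; reduce −g:
−g: reduced (well bottom): (8,-5,10) with a≤c, −a<b≤a
flip sign back: reduced form of g is (-8,5,-10)
reduced forms (-8, -5, -10) vs (-8, 5, -10) ⇒ inequivalent

no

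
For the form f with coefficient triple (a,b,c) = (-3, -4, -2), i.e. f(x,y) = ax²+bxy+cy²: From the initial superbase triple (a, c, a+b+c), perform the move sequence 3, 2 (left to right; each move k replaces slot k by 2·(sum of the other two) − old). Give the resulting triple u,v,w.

start (-3,-2,-9) = (f(1,0),f(0,1),f(1,1))
replace slot 3: 2·((-3)+(-2)) − (-9) = -1 → (-3,-2,-1)
replace slot 2: 2·((-3)+(-1)) − (-2) = -6 → (-3,-6,-1)

-3,-6,-1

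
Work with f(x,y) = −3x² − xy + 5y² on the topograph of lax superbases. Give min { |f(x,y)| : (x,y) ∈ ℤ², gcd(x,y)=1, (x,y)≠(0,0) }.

descent: ρ → (5,1,-3)
descent: ρ → (-3,5,3)  [lands on river]
river: ρ → (3,7,-1)
river: ρ → (-1,7,3)
river: ρ → (3,5,-3)
river: ρ → (-3,7,1)
river: ρ → (1,7,-3)
closes: descent 2, river 6
min |a| on river = 1

1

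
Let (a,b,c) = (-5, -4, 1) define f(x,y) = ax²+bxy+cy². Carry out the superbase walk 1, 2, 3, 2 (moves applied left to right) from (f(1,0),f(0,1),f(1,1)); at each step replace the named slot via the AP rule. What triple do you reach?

start (-5,1,-8) = (f(1,0),f(0,1),f(1,1))
replace slot 1: 2·(1+(-8)) − (-5) = -9 → (-9,1,-8)
replace slot 2: 2·((-9)+(-8)) − 1 = -35 → (-9,-35,-8)
replace slot 3: 2·((-9)+(-35)) − (-8) = -80 → (-9,-35,-80)
replace slot 2: 2·((-9)+(-80)) − (-35) = -143 → (-9,-143,-80)

-9,-143,-80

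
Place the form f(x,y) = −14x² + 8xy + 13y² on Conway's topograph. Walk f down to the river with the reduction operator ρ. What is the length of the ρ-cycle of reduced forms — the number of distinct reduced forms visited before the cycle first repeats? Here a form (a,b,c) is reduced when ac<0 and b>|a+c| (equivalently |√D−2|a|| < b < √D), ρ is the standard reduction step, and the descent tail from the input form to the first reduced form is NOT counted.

D = 792, ⌊√D⌋ = 28
river: ρ → (13,18,-9)
river: ρ → (-9,18,13)
river: ρ → (13,8,-14)
river: ρ → (-14,20,7)
river: ρ → (7,22,-11)
river: ρ → (-11,22,7)
river: ρ → (7,20,-14)
river: ρ → (-14,8,13)
ρ-cycle length = 8 (tail of 0 descent steps not counted)

8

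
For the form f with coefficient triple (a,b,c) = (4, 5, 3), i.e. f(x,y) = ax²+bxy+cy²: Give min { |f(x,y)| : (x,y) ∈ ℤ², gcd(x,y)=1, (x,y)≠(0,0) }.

translate: b→-3 (≡5 mod 8), so (4,5,3)→(4,-3,2)
flip: (4,-3,2)→(2,3,4)
translate: b→-1 (≡3 mod 4), so (2,3,4)→(2,-1,3)
reduced (well bottom): (2,-1,3) with a≤c, −a<b≤a
well minimum = a = 2

2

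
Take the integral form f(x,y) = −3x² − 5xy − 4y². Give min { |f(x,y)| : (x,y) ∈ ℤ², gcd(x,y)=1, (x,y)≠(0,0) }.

translate: b→-1 (≡5 mod 6), so (3,5,4)→(3,-1,2)
flip: (3,-1,2)→(2,1,3)
reduced (well bottom): (2,1,3) with a≤c, −a<b≤a
well minimum |f| = |-2| = 2 (negative-definite)

2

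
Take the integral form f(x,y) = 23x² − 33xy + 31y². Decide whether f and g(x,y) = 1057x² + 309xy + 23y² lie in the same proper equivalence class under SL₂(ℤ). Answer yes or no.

D₁ = -1763, D₂ = -1763
f: translate: b→13 (≡-33 mod 46), so (23,-33,31)→(23,13,21)
f: flip: (23,13,21)→(21,-13,23)
f: reduced (well bottom): (21,-13,23) with a≤c, −a<b≤a
g: flip: (1057,309,23)→(23,-309,1057)
g: translate: b→13 (≡-309 mod 46), so (23,-309,1057)→(23,13,21)
g: flip: (23,13,21)→(21,-13,23)
g: reduced (well bottom): (21,-13,23) with a≤c, −a<b≤a
reduced forms (21, -13, 23) vs (21, -13, 23) ⇒ equivalent

yes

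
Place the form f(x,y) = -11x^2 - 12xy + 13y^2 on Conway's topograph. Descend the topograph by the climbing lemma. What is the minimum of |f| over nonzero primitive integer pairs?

descent: ρ → (13,12,-11)  [lands on river]
river: ρ → (-11,10,14)
river: ρ → (14,18,-7)
river: ρ → (-7,24,5)
river: ρ → (5,26,-2)
river: ρ → (-2,26,5)
river: ρ → (5,24,-7)
river: ρ → (-7,18,14)
river: ρ → (14,10,-11)
river: ρ → (-11,12,13)
river: ρ → (13,14,-10)
river: ρ → (-10,26,1)
river: ρ → (1,26,-10)
river: ρ → (-10,14,13)
closes: descent 1, river 14
min |a| on river = 1

1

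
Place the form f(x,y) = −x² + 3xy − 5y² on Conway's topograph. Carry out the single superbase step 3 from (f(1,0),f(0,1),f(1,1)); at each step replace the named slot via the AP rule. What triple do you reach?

start (-1,-5,-3) = (f(1,0),f(0,1),f(1,1))
replace slot 3: 2·((-1)+(-5)) − (-3) = -9 → (-1,-5,-9)

-1,-5,-9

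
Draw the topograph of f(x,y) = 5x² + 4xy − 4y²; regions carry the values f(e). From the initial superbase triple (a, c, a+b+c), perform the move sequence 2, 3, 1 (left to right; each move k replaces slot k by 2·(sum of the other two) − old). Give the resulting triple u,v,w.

start (5,-4,5) = (f(1,0),f(0,1),f(1,1))
replace slot 2: 2·(5+5) − (-4) = 24 → (5,24,5)
replace slot 3: 2·(5+24) − 5 = 53 → (5,24,53)
replace slot 1: 2·(24+53) − 5 = 149 → (149,24,53)

149,24,53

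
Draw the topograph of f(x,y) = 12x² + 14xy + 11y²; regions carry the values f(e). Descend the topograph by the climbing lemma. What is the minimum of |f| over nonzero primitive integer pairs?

translate: b→-10 (≡14 mod 24), so (12,14,11)→(12,-10,9)
flip: (12,-10,9)→(9,10,12)
translate: b→-8 (≡10 mod 18), so (9,10,12)→(9,-8,11)
reduced (well bottom): (9,-8,11) with a≤c, −a<b≤a
well minimum = a = 9

9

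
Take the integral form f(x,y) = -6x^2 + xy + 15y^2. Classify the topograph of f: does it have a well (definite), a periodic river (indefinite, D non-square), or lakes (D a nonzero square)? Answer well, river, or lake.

D = b²−4ac = 1² − 4·(-6)·15 = 361
D = 19² is a perfect square ⇒ form factors over ℤ ⇒ lakes

lake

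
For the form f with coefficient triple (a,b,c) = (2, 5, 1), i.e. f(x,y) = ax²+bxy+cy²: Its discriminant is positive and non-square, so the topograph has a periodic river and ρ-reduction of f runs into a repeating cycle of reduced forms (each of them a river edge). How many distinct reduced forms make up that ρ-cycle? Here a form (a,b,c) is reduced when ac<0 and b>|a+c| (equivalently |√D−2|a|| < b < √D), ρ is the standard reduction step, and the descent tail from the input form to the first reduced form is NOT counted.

D = 17, ⌊√D⌋ = 4
descent: ρ → (1,3,-2)  [lands on river]
river: ρ → (-2,1,2)
river: ρ → (2,3,-1)
river: ρ → (-1,3,2)
river: ρ → (2,1,-2)
river: ρ → (-2,3,1)
ρ-cycle length = 6 (tail of 1 descent step not counted)

6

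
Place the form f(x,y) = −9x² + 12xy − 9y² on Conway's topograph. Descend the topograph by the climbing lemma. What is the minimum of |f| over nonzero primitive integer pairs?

translate: b→6 (≡-12 mod 18), so (9,-12,9)→(9,6,6)
flip: (9,6,6)→(6,-6,9)
translate: b→6 (≡-6 mod 12), so (6,-6,9)→(6,6,9)
reduced (well bottom): (6,6,9) with a≤c, −a<b≤a
well minimum |f| = |-6| = 6 (negative-definite)

6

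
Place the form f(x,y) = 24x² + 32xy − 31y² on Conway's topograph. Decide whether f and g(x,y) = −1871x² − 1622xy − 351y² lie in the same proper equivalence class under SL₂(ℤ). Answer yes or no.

D₁ = 4000, D₂ = 4000
river cycle of f (length 18): (-31, 30, 25), (25, 20, -36), (-36, 52, 9), (9, 56, -24), (-24, 40, 25), (25, 60, -4), (-4, 60, 25), (25, 40, -24), (-24, 56, 9), (9, 52, -36), … (8 more)
river cycle of g (length 18): (-31, 30, 25), (25, 20, -36), (-36, 52, 9), (9, 56, -24), (-24, 40, 25), (25, 60, -4), (-4, 60, 25), (25, 40, -24), (-24, 56, 9), (9, 52, -36), … (8 more)
cycles coincide ⇒ equivalent

yes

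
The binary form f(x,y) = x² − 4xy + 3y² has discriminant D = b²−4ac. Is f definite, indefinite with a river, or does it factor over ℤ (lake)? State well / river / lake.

D = b²−4ac = (-4)² − 4·1·3 = 4
D = 2² is a perfect square ⇒ form factors over ℤ ⇒ lakes

lake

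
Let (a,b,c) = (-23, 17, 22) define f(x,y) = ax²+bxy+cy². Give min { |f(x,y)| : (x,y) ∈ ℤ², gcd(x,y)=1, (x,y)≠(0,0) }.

river: ρ → (22,27,-18)
river: ρ → (-18,45,4)
river: ρ → (4,43,-29)
river: ρ → (-29,15,18)
river: ρ → (18,21,-26)
river: ρ → (-26,31,13)
river: ρ → (13,47,-2)
river: ρ → (-2,45,36)
river: ρ → (36,27,-11)
river: ρ → (-11,39,18)
river: ρ → (18,33,-17)
river: ρ → (-17,35,16)
river: ρ → (16,29,-23)
river: ρ → (-23,17,22)
closes: descent 0, river 14
min |a| on river = 2

2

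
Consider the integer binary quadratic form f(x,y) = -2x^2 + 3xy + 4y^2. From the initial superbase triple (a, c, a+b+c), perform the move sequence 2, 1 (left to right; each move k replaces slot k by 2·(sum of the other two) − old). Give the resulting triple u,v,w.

start (-2,4,5) = (f(1,0),f(0,1),f(1,1))
replace slot 2: 2·((-2)+5) − 4 = 2 → (-2,2,5)
replace slot 1: 2·(2+5) − (-2) = 16 → (16,2,5)

16,2,5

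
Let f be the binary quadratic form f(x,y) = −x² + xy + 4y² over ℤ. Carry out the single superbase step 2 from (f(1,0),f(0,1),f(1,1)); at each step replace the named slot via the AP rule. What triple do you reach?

start (-1,4,4) = (f(1,0),f(0,1),f(1,1))
replace slot 2: 2·((-1)+4) − 4 = 2 → (-1,2,4)

-1,2,4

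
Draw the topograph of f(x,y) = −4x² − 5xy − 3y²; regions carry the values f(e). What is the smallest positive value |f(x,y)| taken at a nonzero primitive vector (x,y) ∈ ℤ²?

translate: b→-3 (≡5 mod 8), so (4,5,3)→(4,-3,2)
flip: (4,-3,2)→(2,3,4)
translate: b→-1 (≡3 mod 4), so (2,3,4)→(2,-1,3)
reduced (well bottom): (2,-1,3) with a≤c, −a<b≤a
well minimum |f| = |-2| = 2 (negative-definite)

2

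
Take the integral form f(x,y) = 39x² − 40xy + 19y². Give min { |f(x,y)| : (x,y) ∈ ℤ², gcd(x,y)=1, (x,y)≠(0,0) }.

translate: b→38 (≡-40 mod 78), so (39,-40,19)→(39,38,18)
flip: (39,38,18)→(18,-38,39)
translate: b→-2 (≡-38 mod 36), so (18,-38,39)→(18,-2,19)
reduced (well bottom): (18,-2,19) with a≤c, −a<b≤a
well minimum = a = 18

18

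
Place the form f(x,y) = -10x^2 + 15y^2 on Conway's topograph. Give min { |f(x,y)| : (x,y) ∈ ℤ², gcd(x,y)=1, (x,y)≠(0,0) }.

descent: ρ → (15,0,-10)
descent: ρ → (-10,20,5)  [lands on river]
river: ρ → (5,20,-10)
closes: descent 2, river 2
min |a| on river = 5

5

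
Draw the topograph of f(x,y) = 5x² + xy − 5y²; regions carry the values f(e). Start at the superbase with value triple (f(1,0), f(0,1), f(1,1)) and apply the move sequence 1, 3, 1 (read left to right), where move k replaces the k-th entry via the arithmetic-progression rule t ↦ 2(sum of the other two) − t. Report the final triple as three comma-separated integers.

start (5,-5,1) = (f(1,0),f(0,1),f(1,1))
replace slot 1: 2·((-5)+1) − 5 = -13 → (-13,-5,1)
replace slot 3: 2·((-13)+(-5)) − 1 = -37 → (-13,-5,-37)
replace slot 1: 2·((-5)+(-37)) − (-13) = -71 → (-71,-5,-37)

-71,-5,-37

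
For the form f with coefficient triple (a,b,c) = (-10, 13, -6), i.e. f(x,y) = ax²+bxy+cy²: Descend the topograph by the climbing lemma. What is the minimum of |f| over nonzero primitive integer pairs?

translate: b→7 (≡-13 mod 20), so (10,-13,6)→(10,7,3)
flip: (10,7,3)→(3,-7,10)
translate: b→-1 (≡-7 mod 6), so (3,-7,10)→(3,-1,6)
reduced (well bottom): (3,-1,6) with a≤c, −a<b≤a
well minimum |f| = |-3| = 3 (negative-definite)

3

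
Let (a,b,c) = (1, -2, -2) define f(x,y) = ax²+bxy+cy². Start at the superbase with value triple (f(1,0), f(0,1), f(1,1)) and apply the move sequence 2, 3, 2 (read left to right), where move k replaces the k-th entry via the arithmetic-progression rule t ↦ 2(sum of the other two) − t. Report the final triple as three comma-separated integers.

start (1,-2,-3) = (f(1,0),f(0,1),f(1,1))
replace slot 2: 2·(1+(-3)) − (-2) = -2 → (1,-2,-3)
replace slot 3: 2·(1+(-2)) − (-3) = 1 → (1,-2,1)
replace slot 2: 2·(1+1) − (-2) = 6 → (1,6,1)

1,6,1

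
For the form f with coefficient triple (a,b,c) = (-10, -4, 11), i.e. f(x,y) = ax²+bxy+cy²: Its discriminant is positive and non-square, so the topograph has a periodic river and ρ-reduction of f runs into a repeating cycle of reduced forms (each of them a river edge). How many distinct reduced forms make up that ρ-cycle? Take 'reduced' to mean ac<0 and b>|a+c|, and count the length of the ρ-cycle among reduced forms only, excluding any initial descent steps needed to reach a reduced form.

D = 456, ⌊√D⌋ = 21
descent: ρ → (11,4,-10)  [lands on river]
river: ρ → (-10,16,5)
river: ρ → (5,14,-13)
river: ρ → (-13,12,6)
river: ρ → (6,12,-13)
river: ρ → (-13,14,5)
river: ρ → (5,16,-10)
river: ρ → (-10,4,11)
river: ρ → (11,18,-3)
river: ρ → (-3,18,11)
ρ-cycle length = 10 (tail of 1 descent step not counted)

10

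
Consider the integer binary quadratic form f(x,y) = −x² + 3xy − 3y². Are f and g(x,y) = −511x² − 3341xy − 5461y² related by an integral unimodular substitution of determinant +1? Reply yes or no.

D₁ = -3, D₂ = -3
f is negative-definite; reduce −f:
−f: translate: b→1 (≡-3 mod 2), so (1,-3,3)→(1,1,1)
−f: reduced (well bottom): (1,1,1) with a≤c, −a<b≤a
flip sign back: reduced form of f is (-1,-1,-1)
g is negative-definite; reduce −g:
−g: translate: b→275 (≡3341 mod 1022), so (511,3341,5461)→(511,275,37)
−g: flip: (511,275,37)→(37,-275,511)
−g: translate: b→21 (≡-275 mod 74), so (37,-275,511)→(37,21,3)
−g: flip: (37,21,3)→(3,-21,37)
−g: translate: b→3 (≡-21 mod 6), so (3,-21,37)→(3,3,1)
−g: flip: (3,3,1)→(1,-3,3)
−g: translate: b→1 (≡-3 mod 2), so (1,-3,3)→(1,1,1)
−g: reduced (well bottom): (1,1,1) with a≤c, −a<b≤a
flip sign back: reduced form of g is (-1,-1,-1)
reduced forms (-1, -1, -1) vs (-1, -1, -1) ⇒ equivalent

yes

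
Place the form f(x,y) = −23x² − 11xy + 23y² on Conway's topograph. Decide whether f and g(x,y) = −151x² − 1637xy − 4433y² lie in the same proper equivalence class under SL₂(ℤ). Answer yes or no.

D₁ = 2237, D₂ = 2237
river cycle of f (length 26): (23, 11, -23), (-23, 35, 11), (11, 31, -29), (-29, 27, 13), (13, 25, -31), (-31, 37, 7), (7, 47, -1), (-1, 47, 7), (7, 37, -31), (-31, 25, 13), … (16 more)
river cycle of g (length 26): (-23, 35, 11), (11, 31, -29), (-29, 27, 13), (13, 25, -31), (-31, 37, 7), (7, 47, -1), (-1, 47, 7), (7, 37, -31), (-31, 25, 13), (13, 27, -29), … (16 more)
cycles coincide ⇒ equivalent

yes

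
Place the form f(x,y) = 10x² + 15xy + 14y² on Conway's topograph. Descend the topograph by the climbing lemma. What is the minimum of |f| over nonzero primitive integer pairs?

translate: b→-5 (≡15 mod 20), so (10,15,14)→(10,-5,9)
flip: (10,-5,9)→(9,5,10)
reduced (well bottom): (9,5,10) with a≤c, −a<b≤a
well minimum = a = 9

9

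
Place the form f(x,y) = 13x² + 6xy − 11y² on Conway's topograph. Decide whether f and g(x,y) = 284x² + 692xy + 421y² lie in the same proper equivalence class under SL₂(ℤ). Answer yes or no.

D₁ = 608, D₂ = 608
river cycle of f (length 6): (-11, 16, 8), (8, 16, -11), (-11, 6, 13), (13, 20, -4), (-4, 20, 13), (13, 6, -11)
river cycle of g (length 6): (13, 6, -11), (-11, 16, 8), (8, 16, -11), (-11, 6, 13), (13, 20, -4), (-4, 20, 13)
cycles coincide ⇒ equivalent

yes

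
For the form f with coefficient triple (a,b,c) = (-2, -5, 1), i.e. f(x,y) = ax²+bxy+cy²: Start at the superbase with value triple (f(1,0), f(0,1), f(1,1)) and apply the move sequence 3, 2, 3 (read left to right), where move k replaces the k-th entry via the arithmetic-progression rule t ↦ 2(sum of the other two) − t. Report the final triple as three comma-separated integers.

start (-2,1,-6) = (f(1,0),f(0,1),f(1,1))
replace slot 3: 2·((-2)+1) − (-6) = 4 → (-2,1,4)
replace slot 2: 2·((-2)+4) − 1 = 3 → (-2,3,4)
replace slot 3: 2·((-2)+3) − 4 = -2 → (-2,3,-2)

-2,3,-2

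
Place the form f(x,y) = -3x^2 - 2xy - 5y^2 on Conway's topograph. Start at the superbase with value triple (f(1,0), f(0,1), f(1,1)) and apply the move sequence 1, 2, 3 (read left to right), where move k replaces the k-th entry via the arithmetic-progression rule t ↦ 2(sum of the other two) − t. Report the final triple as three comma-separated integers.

start (-3,-5,-10) = (f(1,0),f(0,1),f(1,1))
replace slot 1: 2·((-5)+(-10)) − (-3) = -27 → (-27,-5,-10)
replace slot 2: 2·((-27)+(-10)) − (-5) = -69 → (-27,-69,-10)
replace slot 3: 2·((-27)+(-69)) − (-10) = -182 → (-27,-69,-182)

-27,-69,-182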